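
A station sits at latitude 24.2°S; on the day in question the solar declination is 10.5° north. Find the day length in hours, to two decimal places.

11.36 hours

−tan φ tan δ = −(-0.4494)(0.1853) = 0.0833; H_s = arccos(0.0833) = 85.22°.
Day length = 2 H_s / 15° h⁻¹ = 170.44° / 15 = 11.363 h.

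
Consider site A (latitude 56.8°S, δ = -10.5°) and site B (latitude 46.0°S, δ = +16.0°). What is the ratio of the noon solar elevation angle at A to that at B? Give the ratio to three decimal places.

A: 90° − |-56.8 − (-10.5)| = 43.70°.
B: 90° − |-46.0 − (16.0)| = 28.00°.
Ratio A/B = 43.7000 / 28.0000 = 1.5607.

1.561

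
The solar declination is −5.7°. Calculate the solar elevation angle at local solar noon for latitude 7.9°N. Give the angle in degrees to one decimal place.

76.4°

At local solar noon the hour angle is zero, so the elevation is 90° − |φ − δ| = 90° − |7.9° − (-5.7°)| = 90° − 13.6° = 76.4°.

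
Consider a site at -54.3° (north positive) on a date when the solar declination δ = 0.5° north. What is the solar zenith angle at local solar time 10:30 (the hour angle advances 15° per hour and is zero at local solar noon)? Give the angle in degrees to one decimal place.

Hour angle H = 15° × (10.5 − 12) = -22.50°.
cos θ_z = sin φ sin δ + cos φ cos δ cos H = (-0.8121)(0.0087) + (0.5835)(1.0000)(0.9239) = 0.5320.
θ_z = arccos(0.5320) = 57.86°.

57.9°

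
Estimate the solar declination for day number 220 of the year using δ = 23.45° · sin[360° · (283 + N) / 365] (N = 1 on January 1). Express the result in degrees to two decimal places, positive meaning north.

360 × (283 + 220) / 365 = 496.110°; sin(496.110°) = 0.6933.
δ = 23.45 × 0.6933 = 16.258° ≈ +16.26°.

+16.26°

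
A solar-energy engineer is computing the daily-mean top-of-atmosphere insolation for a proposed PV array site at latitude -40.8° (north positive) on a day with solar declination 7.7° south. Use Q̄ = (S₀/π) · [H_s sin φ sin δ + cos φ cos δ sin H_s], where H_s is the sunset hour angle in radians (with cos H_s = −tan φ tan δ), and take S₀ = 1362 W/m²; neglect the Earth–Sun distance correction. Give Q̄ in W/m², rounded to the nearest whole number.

−tan φ tan δ = −(-0.8632)(-0.1352) = -0.1167; H_s = arccos(-0.1167) = 96.70°. In radians, H_s = 1.6877.
H_s sin φ sin δ = 1.6877 × -0.6534 × -0.1340 = 0.1478.
cos φ cos δ sin H_s = 0.7570 × 0.9910 × 0.9932 = 0.7451.
Q̄ = (1362/π) × (0.1478 + 0.7451) = 433.54 × 0.8929 = 387.11 W/m².

387 W/m²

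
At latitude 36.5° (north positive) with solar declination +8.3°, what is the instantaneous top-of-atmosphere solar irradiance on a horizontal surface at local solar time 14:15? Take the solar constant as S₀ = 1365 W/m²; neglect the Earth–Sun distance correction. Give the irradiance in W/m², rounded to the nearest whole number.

1020 W/m²

Hour angle H = 15° × (14.25 − 12) = 33.75°.
With φ = 36.5°, δ = 8.3°, H = 33.75°: sin φ sin δ = 0.0859, cos φ cos δ cos H = 0.6614, so cos θ_z = 0.7473.
Top-of-atmosphere irradiance = S₀ cos θ_z = 1365 × 0.7473 = 1020.06 W/m².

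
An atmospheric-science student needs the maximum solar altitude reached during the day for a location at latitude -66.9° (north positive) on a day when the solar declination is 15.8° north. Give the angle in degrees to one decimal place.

At local solar noon the hour angle is zero, so the elevation is 90° − |φ − δ| = 90° − |-66.9° − (15.8°)| = 90° − 82.7° = 7.3°.

7.3°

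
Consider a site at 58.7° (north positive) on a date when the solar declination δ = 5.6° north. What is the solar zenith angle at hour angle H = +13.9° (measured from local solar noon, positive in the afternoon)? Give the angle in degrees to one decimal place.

cos θ_z = sin(58.7°) sin(5.6°) + cos(58.7°) cos(5.6°) cos(13.90°) = 0.0834 + 0.5019 = 0.5853.
θ_z = arccos(0.5853) = 54.18°.

54.2°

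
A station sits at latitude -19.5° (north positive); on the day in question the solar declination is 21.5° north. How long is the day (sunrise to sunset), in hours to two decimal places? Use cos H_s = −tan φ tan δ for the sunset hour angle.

cos H_s = −tan(-19.5°) · tan(21.5°) = 0.1395, so H_s = arccos(0.1395) = 81.98°.
Day length = 2 H_s / 15° h⁻¹ = 163.96° / 15 = 10.931 h.

10.93 hours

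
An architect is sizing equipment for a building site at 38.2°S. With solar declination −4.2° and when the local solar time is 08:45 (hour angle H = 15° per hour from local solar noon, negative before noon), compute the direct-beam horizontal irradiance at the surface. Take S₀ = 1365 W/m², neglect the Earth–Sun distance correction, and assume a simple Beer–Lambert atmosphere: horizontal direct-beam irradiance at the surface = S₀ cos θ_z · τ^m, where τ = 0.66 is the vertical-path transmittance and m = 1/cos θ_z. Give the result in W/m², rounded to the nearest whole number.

Hour angle H = 15° × (8.75 − 12) = -48.75°.
With φ = -38.2°, δ = -4.2°, H = -48.75°: sin φ sin δ = 0.0453, cos φ cos δ cos H = 0.5168, so cos θ_z = 0.5621.
Air mass m = 1/cos θ_z = 1/0.5621 = 1.779; τ^m = 0.66^1.779 = 0.4775.
Surface direct beam = 1365 × 0.5621 × 0.4775 = 366.37 W/m².

366 W/m²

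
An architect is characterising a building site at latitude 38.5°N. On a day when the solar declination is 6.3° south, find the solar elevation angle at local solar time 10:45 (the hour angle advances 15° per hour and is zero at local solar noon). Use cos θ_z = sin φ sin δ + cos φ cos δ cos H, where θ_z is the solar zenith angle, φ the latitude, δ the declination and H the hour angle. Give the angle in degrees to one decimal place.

41.9°

Hour angle H = 15° × (10.75 − 12) = -18.75°.
cos θ_z = sin φ sin δ + cos φ cos δ cos H = (0.6225)(-0.1097) + (0.7826)(0.9940)(0.9469) = 0.6683.
θ_z = arccos(0.6683) = 48.06°, so the elevation is 90° − 48.06° = 41.94°.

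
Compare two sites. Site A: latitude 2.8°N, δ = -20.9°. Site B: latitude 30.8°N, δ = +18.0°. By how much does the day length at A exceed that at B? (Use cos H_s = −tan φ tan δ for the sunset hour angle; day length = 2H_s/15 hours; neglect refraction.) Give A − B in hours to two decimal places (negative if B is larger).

A: H_s = arccos(−tan 2.8° · tan -20.9°) = 88.93°, so 2H_s/15 = 11.8573 h.
B: H_s = arccos(−tan 30.8° · tan 18.0°) = 101.17°, so 2H_s/15 = 13.4893 h.
A − B = 11.8573 − 13.4893 = -1.6320 h.

-1.63 h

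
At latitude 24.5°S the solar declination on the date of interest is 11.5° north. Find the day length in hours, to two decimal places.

11.29 hours

cos H_s = −tan(-24.5°) · tan(11.5°) = 0.0927, so H_s = arccos(0.0927) = 84.68°.
Day length = 2 H_s / 15° h⁻¹ = 169.36° / 15 = 11.291 h.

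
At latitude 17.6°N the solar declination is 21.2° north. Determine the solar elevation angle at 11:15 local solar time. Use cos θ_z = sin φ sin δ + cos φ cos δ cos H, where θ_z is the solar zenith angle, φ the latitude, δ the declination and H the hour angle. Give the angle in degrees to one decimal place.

78.8°

Hour angle H = 15° × (11.25 − 12) = -11.25°.
With φ = 17.6°, δ = 21.2°, H = -11.25°: sin φ sin δ = 0.1093, cos φ cos δ cos H = 0.8716, so cos θ_z = 0.9809.
θ_z = arccos(0.9809) = 11.22°, so the elevation is 90° − 11.22° = 78.78°.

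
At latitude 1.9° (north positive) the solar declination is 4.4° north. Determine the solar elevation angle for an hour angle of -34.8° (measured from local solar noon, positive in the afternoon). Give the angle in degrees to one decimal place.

55.2°

cos θ_z = sin φ sin δ + cos φ cos δ cos H = (0.0332)(0.0767) + (0.9995)(0.9971)(0.8211) = 0.8209.
θ_z = arccos(0.8209) = 34.83°, so the elevation is 90° − 34.83° = 55.17°.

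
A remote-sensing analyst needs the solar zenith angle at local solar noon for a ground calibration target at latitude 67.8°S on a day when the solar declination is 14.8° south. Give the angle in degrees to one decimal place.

53.0°

At local solar noon the hour angle is zero, so the zenith angle is |φ − δ| = |-67.8° − (-14.8°)| = 53.0°.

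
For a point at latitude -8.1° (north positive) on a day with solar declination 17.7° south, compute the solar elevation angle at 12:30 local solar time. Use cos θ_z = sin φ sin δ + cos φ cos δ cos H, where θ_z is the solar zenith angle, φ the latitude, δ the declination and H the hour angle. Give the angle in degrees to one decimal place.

Hour angle H = 15° × (12.5 − 12) = 7.50°.
cos θ_z = sin(-8.1°) sin(-17.7°) + cos(-8.1°) cos(-17.7°) cos(7.50°) = 0.0428 + 0.9351 = 0.9779.
θ_z = arccos(0.9779) = 12.07°, so the elevation is 90° − 12.07° = 77.93°.

77.9°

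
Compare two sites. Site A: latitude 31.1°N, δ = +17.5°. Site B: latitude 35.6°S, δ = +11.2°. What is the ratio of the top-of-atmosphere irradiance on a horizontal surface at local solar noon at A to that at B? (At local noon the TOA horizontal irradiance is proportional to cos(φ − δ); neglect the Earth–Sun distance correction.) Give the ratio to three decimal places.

1.420

A: cos θ_z = cos(31.1° − (17.5°)) = 0.9720.
B: cos θ_z = cos(-35.6° − (11.2°)) = 0.6845.
Ratio A/B = 0.9720 / 0.6845 = 1.4200.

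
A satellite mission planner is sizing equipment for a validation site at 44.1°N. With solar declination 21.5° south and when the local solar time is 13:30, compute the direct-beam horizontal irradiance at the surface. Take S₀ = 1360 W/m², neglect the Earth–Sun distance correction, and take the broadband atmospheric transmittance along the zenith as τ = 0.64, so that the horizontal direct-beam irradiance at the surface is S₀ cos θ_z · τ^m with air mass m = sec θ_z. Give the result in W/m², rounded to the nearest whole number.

Hour angle H = 15° × (13.5 − 12) = 22.50°.
With φ = 44.1°, δ = -21.5°, H = 22.50°: sin φ sin δ = -0.2551, cos φ cos δ cos H = 0.6173, so cos θ_z = 0.3622.
Air mass m = 1/cos θ_z = 1/0.3622 = 2.761; τ^m = 0.64^2.761 = 0.2917.
Surface direct beam = 1360 × 0.3622 × 0.2917 = 143.69 W/m².

144 W/m²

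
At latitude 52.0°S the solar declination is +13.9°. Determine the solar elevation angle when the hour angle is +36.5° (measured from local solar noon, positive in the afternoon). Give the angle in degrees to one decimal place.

cos θ_z = sin(-52.0°) sin(13.9°) + cos(-52.0°) cos(13.9°) cos(36.50°) = -0.1893 + 0.4804 = 0.2911.
θ_z = arccos(0.2911) = 73.08°, so the elevation is 90° − 73.08° = 16.92°.

16.9°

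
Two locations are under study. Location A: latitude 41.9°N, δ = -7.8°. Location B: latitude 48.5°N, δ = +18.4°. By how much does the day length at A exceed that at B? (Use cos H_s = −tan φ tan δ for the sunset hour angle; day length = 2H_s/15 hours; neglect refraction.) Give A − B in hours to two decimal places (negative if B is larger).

-3.89 h

A: H_s = arccos(−tan 41.9° · tan -7.8°) = 82.94°, so 2H_s/15 = 11.0587 h.
B: H_s = arccos(−tan 48.5° · tan 18.4°) = 112.09°, so 2H_s/15 = 14.9453 h.
A − B = 11.0587 − 14.9453 = -3.8866 h.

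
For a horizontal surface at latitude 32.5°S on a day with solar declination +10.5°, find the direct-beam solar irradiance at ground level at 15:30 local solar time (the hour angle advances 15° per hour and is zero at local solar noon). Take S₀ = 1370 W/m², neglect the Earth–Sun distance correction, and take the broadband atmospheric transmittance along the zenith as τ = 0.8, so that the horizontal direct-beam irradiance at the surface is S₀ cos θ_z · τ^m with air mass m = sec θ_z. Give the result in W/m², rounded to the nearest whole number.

322 W/m²

Hour angle H = 15° × (15.5 − 12) = 52.50°.
With φ = -32.5°, δ = 10.5°, H = 52.50°: sin φ sin δ = -0.0979, cos φ cos δ cos H = 0.5048, so cos θ_z = 0.4069.
Air mass m = 1/cos θ_z = 1/0.4069 = 2.458; τ^m = 0.8^2.458 = 0.5778.
Surface direct beam = 1370 × 0.4069 × 0.5778 = 322.10 W/m².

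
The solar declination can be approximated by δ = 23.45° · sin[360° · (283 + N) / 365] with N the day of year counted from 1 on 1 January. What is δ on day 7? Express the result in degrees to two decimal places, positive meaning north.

-22.54°

360 × (283 + 7) / 365 = 286.027°; sin(286.027°) = -0.9611.
δ = 23.45 × -0.9611 = -22.538° ≈ -22.54°.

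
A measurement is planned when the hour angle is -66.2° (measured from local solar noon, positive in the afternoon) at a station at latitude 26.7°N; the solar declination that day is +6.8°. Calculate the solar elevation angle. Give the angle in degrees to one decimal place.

24.3°

cos θ_z = sin φ sin δ + cos φ cos δ cos H = (0.4493)(0.1184) + (0.8934)(0.9930)(0.4035) = 0.4112.
θ_z = arccos(0.4112) = 65.72°, so the elevation is 90° − 65.72° = 24.28°.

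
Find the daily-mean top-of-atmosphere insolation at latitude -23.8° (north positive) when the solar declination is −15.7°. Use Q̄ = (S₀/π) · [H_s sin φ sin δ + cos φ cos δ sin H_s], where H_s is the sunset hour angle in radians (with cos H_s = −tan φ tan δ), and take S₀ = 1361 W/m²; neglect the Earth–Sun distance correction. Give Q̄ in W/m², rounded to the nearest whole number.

The sunset hour angle satisfies cos H_s = −tan φ tan δ = -0.1240, giving H_s = 97.12°. In radians, H_s = 1.6951.
H_s sin φ sin δ = 1.6951 × -0.4035 × -0.2706 = 0.1851.
cos φ cos δ sin H_s = 0.9150 × 0.9627 × 0.9923 = 0.8741.
Q̄ = (1361/π) × (0.1851 + 0.8741) = 433.22 × 1.0592 = 458.87 W/m².

459 W/m²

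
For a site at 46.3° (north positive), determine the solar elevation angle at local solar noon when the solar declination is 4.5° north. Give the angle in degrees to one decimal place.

At local solar noon the hour angle is zero, so the elevation is 90° − |φ − δ| = 90° − |46.3° − (4.5°)| = 90° − 41.8° = 48.2°.

48.2°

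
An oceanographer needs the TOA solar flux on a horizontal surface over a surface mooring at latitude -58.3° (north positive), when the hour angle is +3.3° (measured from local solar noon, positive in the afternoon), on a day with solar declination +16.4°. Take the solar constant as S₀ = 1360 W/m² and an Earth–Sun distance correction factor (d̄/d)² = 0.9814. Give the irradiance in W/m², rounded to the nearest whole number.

351 W/m²

With φ = -58.3°, δ = 16.4°, H = 3.30°: sin φ sin δ = -0.2402, cos φ cos δ cos H = 0.5033, so cos θ_z = 0.2631.
Top-of-atmosphere irradiance = S₀ (d̄/d)² cos θ_z = 1360 × 0.9814 × 0.2631 = 351.16 W/m².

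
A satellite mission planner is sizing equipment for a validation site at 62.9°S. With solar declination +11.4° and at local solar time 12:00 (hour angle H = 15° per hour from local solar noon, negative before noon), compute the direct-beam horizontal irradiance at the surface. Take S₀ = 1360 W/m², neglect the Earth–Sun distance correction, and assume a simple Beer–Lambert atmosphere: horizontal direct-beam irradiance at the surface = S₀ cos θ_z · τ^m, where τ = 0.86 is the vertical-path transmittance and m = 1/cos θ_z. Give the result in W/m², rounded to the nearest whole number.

Hour angle H = 15° × (12 − 12) = 0.00°.
cos θ_z = sin φ sin δ + cos φ cos δ cos H = (-0.8902)(0.1977) + (0.4555)(0.9803)(1.0000) = 0.2705.
Air mass m = 1/cos θ_z = 1/0.2705 = 3.697; τ^m = 0.86^3.697 = 0.5726.
Surface direct beam = 1360 × 0.2705 × 0.5726 = 210.65 W/m².

211 W/m²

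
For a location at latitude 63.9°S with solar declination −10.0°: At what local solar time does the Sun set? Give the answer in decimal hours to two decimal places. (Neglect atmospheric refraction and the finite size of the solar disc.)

19.41 h

−tan φ tan δ = −(-2.0413)(-0.1763) = -0.3599; H_s = arccos(-0.3599) = 111.09°.
Sunset is at 12 + H_s/15 = 12 + 7.406 = 19.406 h local solar time.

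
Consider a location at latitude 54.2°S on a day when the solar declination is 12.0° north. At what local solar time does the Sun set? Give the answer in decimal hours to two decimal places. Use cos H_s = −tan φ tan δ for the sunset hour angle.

−tan φ tan δ = −(-1.3865)(0.2126) = 0.2948; H_s = arccos(0.2948) = 72.85°.
Sunset is at 12 + H_s/15 = 12 + 4.857 = 16.857 h local solar time.

16.86 h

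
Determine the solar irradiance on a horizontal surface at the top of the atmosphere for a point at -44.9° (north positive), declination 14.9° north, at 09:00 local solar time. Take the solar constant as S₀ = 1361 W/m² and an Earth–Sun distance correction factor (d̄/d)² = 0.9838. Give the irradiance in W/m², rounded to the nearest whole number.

Hour angle H = 15° × (9 − 12) = -45.00°.
With φ = -44.9°, δ = 14.9°, H = -45.00°: sin φ sin δ = -0.1815, cos φ cos δ cos H = 0.4840, so cos θ_z = 0.3025.
Top-of-atmosphere irradiance = S₀ (d̄/d)² cos θ_z = 1361 × 0.9838 × 0.3025 = 405.03 W/m².

405 W/m²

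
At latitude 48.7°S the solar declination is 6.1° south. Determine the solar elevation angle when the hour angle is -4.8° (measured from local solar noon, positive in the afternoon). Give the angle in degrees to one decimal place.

With φ = -48.7°, δ = -6.1°, H = -4.80°: sin φ sin δ = 0.0798, cos φ cos δ cos H = 0.6540, so cos θ_z = 0.7338.
θ_z = arccos(0.7338) = 42.79°, so the elevation is 90° − 42.79° = 47.21°.

47.2°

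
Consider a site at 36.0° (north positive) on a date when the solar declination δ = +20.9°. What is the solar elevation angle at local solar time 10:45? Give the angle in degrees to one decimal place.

67.7°

Hour angle H = 15° × (10.75 − 12) = -18.75°.
With φ = 36.0°, δ = 20.9°, H = -18.75°: sin φ sin δ = 0.2097, cos φ cos δ cos H = 0.7157, so cos θ_z = 0.9254.
θ_z = arccos(0.9254) = 22.27°, so the elevation is 90° − 22.27° = 67.73°.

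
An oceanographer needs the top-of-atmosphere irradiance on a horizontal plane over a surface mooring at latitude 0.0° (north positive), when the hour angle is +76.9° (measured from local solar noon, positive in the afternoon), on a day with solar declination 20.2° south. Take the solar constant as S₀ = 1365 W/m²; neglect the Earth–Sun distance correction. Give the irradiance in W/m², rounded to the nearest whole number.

290 W/m²

cos θ_z = sin(0.0°) sin(-20.2°) + cos(0.0°) cos(-20.2°) cos(76.90°) = 0.0000 + 0.2127 = 0.2127.
Top-of-atmosphere irradiance = S₀ cos θ_z = 1365 × 0.2127 = 290.34 W/m².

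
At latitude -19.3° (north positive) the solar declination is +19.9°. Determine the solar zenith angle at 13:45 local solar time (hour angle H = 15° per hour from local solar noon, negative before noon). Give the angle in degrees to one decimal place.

Hour angle H = 15° × (13.75 − 12) = 26.25°.
cos θ_z = sin(-19.3°) sin(19.9°) + cos(-19.3°) cos(19.9°) cos(26.25°) = -0.1125 + 0.7959 = 0.6834.
θ_z = arccos(0.6834) = 46.89°.

46.9°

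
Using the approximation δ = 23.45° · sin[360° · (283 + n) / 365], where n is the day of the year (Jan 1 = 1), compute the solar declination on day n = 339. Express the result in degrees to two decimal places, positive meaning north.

-22.48°

360 × (283 + 339) / 365 = 613.479°; sin(613.479°) = -0.9587.
δ = 23.45 × -0.9587 = -22.482° ≈ -22.48°.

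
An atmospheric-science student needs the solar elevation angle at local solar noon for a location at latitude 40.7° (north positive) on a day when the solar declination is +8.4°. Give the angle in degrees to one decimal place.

57.7°

At local solar noon the hour angle is zero, so the elevation is 90° − |φ − δ| = 90° − |40.7° − (8.4°)| = 90° − 32.3° = 57.7°.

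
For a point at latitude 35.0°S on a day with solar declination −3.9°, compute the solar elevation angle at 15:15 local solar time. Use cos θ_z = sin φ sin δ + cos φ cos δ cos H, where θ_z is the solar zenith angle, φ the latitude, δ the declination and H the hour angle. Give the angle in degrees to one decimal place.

Hour angle H = 15° × (15.25 − 12) = 48.75°.
With φ = -35.0°, δ = -3.9°, H = 48.75°: sin φ sin δ = 0.0390, cos φ cos δ cos H = 0.5389, so cos θ_z = 0.5779.
θ_z = arccos(0.5779) = 54.70°, so the elevation is 90° − 54.70° = 35.30°.

35.3°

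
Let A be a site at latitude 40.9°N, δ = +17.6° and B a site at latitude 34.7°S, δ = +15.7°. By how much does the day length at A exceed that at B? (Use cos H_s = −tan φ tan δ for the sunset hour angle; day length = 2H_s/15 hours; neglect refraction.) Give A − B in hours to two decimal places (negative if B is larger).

+3.62 h

A: H_s = arccos(−tan 40.9° · tan 17.6°) = 105.95°, so 2H_s/15 = 14.1267 h.
B: H_s = arccos(−tan -34.7° · tan 15.7°) = 78.78°, so 2H_s/15 = 10.5040 h.
A − B = 14.1267 − 10.5040 = 3.6227 h.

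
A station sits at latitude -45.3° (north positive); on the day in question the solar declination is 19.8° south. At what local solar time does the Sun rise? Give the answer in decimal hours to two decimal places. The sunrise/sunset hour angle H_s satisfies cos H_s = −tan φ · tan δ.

4.58 h

−tan φ tan δ = −(-1.0105)(-0.3600) = -0.3638; H_s = arccos(-0.3638) = 111.33°.
Sunrise is at 12 − H_s/15 = 12 − 7.422 = 4.578 h local solar time.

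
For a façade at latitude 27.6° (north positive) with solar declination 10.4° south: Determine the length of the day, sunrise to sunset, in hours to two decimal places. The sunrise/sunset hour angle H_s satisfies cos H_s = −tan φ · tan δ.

cos H_s = −tan(27.6°) · tan(-10.4°) = 0.0959, so H_s = arccos(0.0959) = 84.50°.
Day length = 2 H_s / 15° h⁻¹ = 169.00° / 15 = 11.267 h.

11.27 hours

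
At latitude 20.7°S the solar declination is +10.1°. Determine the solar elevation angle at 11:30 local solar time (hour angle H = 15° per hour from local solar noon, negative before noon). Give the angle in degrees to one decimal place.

Hour angle H = 15° × (11.5 − 12) = -7.50°.
With φ = -20.7°, δ = 10.1°, H = -7.50°: sin φ sin δ = -0.0620, cos φ cos δ cos H = 0.9131, so cos θ_z = 0.8511.
θ_z = arccos(0.8511) = 31.67°, so the elevation is 90° − 31.67° = 58.33°.

58.3°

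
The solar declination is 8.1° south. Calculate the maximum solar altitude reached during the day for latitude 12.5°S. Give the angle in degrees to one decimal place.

At local solar noon the hour angle is zero, so the elevation is 90° − |φ − δ| = 90° − |-12.5° − (-8.1°)| = 90° − 4.4° = 85.6°.

85.6°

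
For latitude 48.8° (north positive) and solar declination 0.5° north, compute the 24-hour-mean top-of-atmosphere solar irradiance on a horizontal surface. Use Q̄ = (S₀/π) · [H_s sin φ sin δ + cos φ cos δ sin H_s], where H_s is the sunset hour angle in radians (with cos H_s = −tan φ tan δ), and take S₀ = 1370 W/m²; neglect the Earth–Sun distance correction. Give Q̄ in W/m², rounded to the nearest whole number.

−tan φ tan δ = −(1.1423)(0.0087) = -0.0099; H_s = arccos(-0.0099) = 90.57°. In radians, H_s = 1.5807.
H_s sin φ sin δ = 1.5807 × 0.7524 × 0.0087 = 0.0103.
cos φ cos δ sin H_s = 0.6587 × 1.0000 × 1.0000 = 0.6587.
Q̄ = (1370/π) × (0.0103 + 0.6587) = 436.08 × 0.6690 = 291.74 W/m².

292 W/m²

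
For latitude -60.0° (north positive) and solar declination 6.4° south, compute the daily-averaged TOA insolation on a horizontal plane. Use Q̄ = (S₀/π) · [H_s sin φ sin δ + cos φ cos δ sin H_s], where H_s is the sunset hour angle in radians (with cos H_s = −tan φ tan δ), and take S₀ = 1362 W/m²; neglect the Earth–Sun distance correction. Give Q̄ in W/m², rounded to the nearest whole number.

The sunset hour angle satisfies cos H_s = −tan φ tan δ = -0.1943, giving H_s = 101.20°. In radians, H_s = 1.7663.
H_s sin φ sin δ = 1.7663 × -0.8660 × -0.1115 = 0.1706.
cos φ cos δ sin H_s = 0.5000 × 0.9938 × 0.9809 = 0.4874.
Q̄ = (1362/π) × (0.1706 + 0.4874) = 433.54 × 0.6580 = 285.27 W/m².

285 W/m²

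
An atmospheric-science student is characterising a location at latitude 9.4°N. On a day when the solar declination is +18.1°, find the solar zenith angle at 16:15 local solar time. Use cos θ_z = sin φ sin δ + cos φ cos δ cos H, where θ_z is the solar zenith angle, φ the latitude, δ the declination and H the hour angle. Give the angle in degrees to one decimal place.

62.3°

Hour angle H = 15° × (16.25 − 12) = 63.75°.
With φ = 9.4°, δ = 18.1°, H = 63.75°: sin φ sin δ = 0.0507, cos φ cos δ cos H = 0.4148, so cos θ_z = 0.4655.
θ_z = arccos(0.4655) = 62.26°.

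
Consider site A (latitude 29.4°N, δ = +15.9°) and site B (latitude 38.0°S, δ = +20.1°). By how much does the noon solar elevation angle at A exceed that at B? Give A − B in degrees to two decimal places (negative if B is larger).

A: 90° − |29.4 − (15.9)| = 76.50°.
B: 90° − |-38.0 − (20.1)| = 31.90°.
A − B = 76.50 − 31.90 = 44.60°.

+44.60°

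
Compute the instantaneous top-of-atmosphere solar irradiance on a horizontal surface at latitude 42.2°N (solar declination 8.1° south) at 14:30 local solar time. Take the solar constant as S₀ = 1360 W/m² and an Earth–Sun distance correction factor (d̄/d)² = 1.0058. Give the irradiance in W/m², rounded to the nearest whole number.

666 W/m²

Hour angle H = 15° × (14.5 − 12) = 37.50°.
cos θ_z = sin φ sin δ + cos φ cos δ cos H = (0.6717)(-0.1409) + (0.7408)(0.9900)(0.7934) = 0.4872.
Top-of-atmosphere irradiance = S₀ (d̄/d)² cos θ_z = 1360 × 1.0058 × 0.4872 = 666.44 W/m².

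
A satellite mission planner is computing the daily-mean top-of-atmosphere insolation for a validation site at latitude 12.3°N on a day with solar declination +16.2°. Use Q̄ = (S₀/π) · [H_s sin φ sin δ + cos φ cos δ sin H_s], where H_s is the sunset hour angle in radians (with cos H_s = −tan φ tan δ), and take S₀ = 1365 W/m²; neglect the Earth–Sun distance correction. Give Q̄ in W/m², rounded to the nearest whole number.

−tan φ tan δ = −(0.2180)(0.2905) = -0.0633; H_s = arccos(-0.0633) = 93.63°. In radians, H_s = 1.6342.
H_s sin φ sin δ = 1.6342 × 0.2130 × 0.2790 = 0.0971.
cos φ cos δ sin H_s = 0.9770 × 0.9603 × 0.9980 = 0.9363.
Q̄ = (1365/π) × (0.0971 + 0.9363) = 434.49 × 1.0334 = 449.00 W/m².

449 W/m²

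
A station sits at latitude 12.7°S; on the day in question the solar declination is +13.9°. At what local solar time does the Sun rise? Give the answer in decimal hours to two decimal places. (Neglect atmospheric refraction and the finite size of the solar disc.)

6.21 h

The sunset hour angle satisfies cos H_s = −tan φ tan δ = 0.0558, giving H_s = 86.80°.
Sunrise is at 12 − H_s/15 = 12 − 5.787 = 6.213 h local solar time.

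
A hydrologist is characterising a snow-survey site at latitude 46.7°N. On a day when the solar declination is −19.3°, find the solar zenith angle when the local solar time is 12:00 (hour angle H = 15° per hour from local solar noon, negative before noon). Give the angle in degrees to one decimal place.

66.0°

Hour angle H = 15° × (12 − 12) = 0.00°.
With φ = 46.7°, δ = -19.3°, H = 0.00°: sin φ sin δ = -0.2405, cos φ cos δ cos H = 0.6473, so cos θ_z = 0.4068.
θ_z = arccos(0.4068) = 66.00°.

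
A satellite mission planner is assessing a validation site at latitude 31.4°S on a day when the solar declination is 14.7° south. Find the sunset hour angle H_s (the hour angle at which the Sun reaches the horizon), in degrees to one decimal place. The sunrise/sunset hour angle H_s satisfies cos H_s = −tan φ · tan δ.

99.2°

−tan φ tan δ = −(-0.6104)(-0.2623) = -0.1601; H_s = arccos(-0.1601) = 99.21°.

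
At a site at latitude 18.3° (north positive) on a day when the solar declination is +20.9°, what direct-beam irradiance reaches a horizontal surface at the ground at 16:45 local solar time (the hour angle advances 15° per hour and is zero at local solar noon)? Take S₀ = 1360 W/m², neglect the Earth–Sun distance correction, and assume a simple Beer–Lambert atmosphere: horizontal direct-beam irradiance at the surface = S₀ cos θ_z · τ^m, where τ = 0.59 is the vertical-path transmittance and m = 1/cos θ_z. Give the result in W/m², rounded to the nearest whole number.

143 W/m²

Hour angle H = 15° × (16.75 − 12) = 71.25°.
cos θ_z = sin(18.3°) sin(20.9°) + cos(18.3°) cos(20.9°) cos(71.25°) = 0.1120 + 0.2851 = 0.3971.
Air mass m = 1/cos θ_z = 1/0.3971 = 2.518; τ^m = 0.59^2.518 = 0.2649.
Surface direct beam = 1360 × 0.3971 × 0.2649 = 143.06 W/m².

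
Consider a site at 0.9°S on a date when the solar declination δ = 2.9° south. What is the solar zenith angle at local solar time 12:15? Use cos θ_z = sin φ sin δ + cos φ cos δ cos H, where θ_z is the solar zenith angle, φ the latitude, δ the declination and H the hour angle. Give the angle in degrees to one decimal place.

4.2°

Hour angle H = 15° × (12.25 − 12) = 3.75°.
cos θ_z = sin φ sin δ + cos φ cos δ cos H = (-0.0157)(-0.0506) + (0.9999)(0.9987)(0.9979) = 0.9973.
θ_z = arccos(0.9973) = 4.21°.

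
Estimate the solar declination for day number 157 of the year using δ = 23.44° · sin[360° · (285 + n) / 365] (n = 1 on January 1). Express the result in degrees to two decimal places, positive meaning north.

360 × (285 + 157) / 365 = 435.945°; sin(435.945°) = 0.9701.
δ = 23.44 × 0.9701 = 22.739° ≈ +22.74°.

+22.74°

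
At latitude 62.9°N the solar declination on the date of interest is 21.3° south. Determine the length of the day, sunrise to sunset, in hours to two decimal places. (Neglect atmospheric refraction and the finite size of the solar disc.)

The sunset hour angle satisfies cos H_s = −tan φ tan δ = 0.7619, giving H_s = 40.37°.
Day length = 2 H_s / 15° h⁻¹ = 80.74° / 15 = 5.383 h.

5.38 hours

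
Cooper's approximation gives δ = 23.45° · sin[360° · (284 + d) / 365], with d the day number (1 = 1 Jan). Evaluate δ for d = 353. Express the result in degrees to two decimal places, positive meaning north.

-23.44°

360 × (284 + 353) / 365 = 628.274°; sin(628.274°) = -0.9995.
δ = 23.45 × -0.9995 = -23.438° ≈ -23.44°.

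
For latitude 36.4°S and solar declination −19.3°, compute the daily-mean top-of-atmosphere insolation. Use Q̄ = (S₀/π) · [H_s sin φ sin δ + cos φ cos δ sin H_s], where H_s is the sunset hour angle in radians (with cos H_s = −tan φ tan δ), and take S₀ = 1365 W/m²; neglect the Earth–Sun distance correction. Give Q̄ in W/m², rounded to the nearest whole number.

475 W/m²

−tan φ tan δ = −(-0.7373)(-0.3502) = -0.2582; H_s = arccos(-0.2582) = 104.96°. In radians, H_s = 1.8319.
H_s sin φ sin δ = 1.8319 × -0.5934 × -0.3305 = 0.3593.
cos φ cos δ sin H_s = 0.8049 × 0.9438 × 0.9661 = 0.7339.
Q̄ = (1365/π) × (0.3593 + 0.7339) = 434.49 × 1.0932 = 474.98 W/m².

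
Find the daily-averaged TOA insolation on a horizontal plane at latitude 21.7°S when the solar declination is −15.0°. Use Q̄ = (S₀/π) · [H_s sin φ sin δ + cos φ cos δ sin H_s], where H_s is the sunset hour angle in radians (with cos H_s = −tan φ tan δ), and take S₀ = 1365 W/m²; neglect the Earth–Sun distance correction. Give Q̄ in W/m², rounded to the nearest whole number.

The sunset hour angle satisfies cos H_s = −tan φ tan δ = -0.1066, giving H_s = 96.12°. In radians, H_s = 1.6776.
H_s sin φ sin δ = 1.6776 × -0.3697 × -0.2588 = 0.1605.
cos φ cos δ sin H_s = 0.9291 × 0.9659 × 0.9943 = 0.8923.
Q̄ = (1365/π) × (0.1605 + 0.8923) = 434.49 × 1.0528 = 457.43 W/m².

457 W/m²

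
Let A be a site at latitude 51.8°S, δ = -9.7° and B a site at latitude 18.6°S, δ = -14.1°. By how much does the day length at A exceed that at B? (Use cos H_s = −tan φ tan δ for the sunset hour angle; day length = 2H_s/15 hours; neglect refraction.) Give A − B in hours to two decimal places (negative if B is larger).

+1.03 h

A: H_s = arccos(−tan -51.8° · tan -9.7°) = 102.55°, so 2H_s/15 = 13.6733 h.
B: H_s = arccos(−tan -18.6° · tan -14.1°) = 94.85°, so 2H_s/15 = 12.6467 h.
A − B = 13.6733 − 12.6467 = 1.0266 h.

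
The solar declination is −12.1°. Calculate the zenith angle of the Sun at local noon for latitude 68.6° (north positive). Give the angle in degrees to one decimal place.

At local solar noon the hour angle is zero, so the zenith angle is |φ − δ| = |68.6° − (-12.1°)| = 80.7°.

80.7°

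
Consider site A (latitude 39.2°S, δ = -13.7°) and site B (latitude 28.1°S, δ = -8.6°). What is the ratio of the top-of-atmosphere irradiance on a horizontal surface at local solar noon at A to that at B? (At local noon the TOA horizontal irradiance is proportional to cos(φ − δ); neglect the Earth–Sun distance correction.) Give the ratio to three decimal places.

A: cos θ_z = cos(-39.2° − (-13.7°)) = 0.9026.
B: cos θ_z = cos(-28.1° − (-8.6°)) = 0.9426.
Ratio A/B = 0.9026 / 0.9426 = 0.9576.

0.958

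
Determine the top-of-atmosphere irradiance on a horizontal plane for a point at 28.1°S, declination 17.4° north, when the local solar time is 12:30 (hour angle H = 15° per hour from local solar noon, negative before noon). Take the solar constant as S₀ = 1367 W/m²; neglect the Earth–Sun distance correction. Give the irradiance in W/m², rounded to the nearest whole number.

948 W/m²

Hour angle H = 15° × (12.5 − 12) = 7.50°.
cos θ_z = sin φ sin δ + cos φ cos δ cos H = (-0.4710)(0.2990) + (0.8821)(0.9542)(0.9914) = 0.6936.
Top-of-atmosphere irradiance = S₀ cos θ_z = 1367 × 0.6936 = 948.15 W/m².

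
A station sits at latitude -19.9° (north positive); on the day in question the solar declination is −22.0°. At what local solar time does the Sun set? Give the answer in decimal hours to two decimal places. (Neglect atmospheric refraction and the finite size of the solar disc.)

cos H_s = −tan(-19.9°) · tan(-22.0°) = -0.1463, so H_s = arccos(-0.1463) = 98.41°.
Sunset is at 12 + H_s/15 = 12 + 6.561 = 18.561 h local solar time.

18.56 h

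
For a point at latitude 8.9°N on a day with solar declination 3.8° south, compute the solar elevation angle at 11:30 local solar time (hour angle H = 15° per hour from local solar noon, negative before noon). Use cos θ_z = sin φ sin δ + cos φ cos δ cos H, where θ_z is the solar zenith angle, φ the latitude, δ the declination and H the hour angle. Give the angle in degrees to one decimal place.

75.3°

Hour angle H = 15° × (11.5 − 12) = -7.50°.
With φ = 8.9°, δ = -3.8°, H = -7.50°: sin φ sin δ = -0.0103, cos φ cos δ cos H = 0.9774, so cos θ_z = 0.9671.
θ_z = arccos(0.9671) = 14.74°, so the elevation is 90° − 14.74° = 75.26°.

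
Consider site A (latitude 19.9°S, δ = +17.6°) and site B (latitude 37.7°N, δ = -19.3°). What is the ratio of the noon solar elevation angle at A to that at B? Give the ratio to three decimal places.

1.591

A: 90° − |-19.9 − (17.6)| = 52.50°.
B: 90° − |37.7 − (-19.3)| = 33.00°.
Ratio A/B = 52.5000 / 33.0000 = 1.5909.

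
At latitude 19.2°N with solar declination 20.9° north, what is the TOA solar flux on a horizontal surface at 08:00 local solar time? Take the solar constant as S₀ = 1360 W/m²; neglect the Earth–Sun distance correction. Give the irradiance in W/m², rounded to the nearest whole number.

759 W/m²

Hour angle H = 15° × (8 − 12) = -60.00°.
cos θ_z = sin(19.2°) sin(20.9°) + cos(19.2°) cos(20.9°) cos(-60.00°) = 0.1173 + 0.4411 = 0.5584.
Top-of-atmosphere irradiance = S₀ cos θ_z = 1360 × 0.5584 = 759.42 W/m².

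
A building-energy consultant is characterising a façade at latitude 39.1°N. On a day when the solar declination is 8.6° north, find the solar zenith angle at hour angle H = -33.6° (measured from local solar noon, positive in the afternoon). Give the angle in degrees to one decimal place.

42.8°

cos θ_z = sin(39.1°) sin(8.6°) + cos(39.1°) cos(8.6°) cos(-33.60°) = 0.0943 + 0.6391 = 0.7334.
θ_z = arccos(0.7334) = 42.83°.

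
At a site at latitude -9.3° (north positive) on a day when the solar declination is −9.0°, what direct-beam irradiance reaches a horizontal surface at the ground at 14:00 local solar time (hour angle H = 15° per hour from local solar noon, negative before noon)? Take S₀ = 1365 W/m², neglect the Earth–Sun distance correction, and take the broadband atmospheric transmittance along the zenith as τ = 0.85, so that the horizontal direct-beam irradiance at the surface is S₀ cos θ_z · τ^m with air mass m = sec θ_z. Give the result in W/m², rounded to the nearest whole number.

Hour angle H = 15° × (14 − 12) = 30.00°.
cos θ_z = sin(-9.3°) sin(-9.0°) + cos(-9.3°) cos(-9.0°) cos(30.00°) = 0.0253 + 0.8441 = 0.8694.
Air mass m = 1/cos θ_z = 1/0.8694 = 1.150; τ^m = 0.85^1.150 = 0.8295.
Surface direct beam = 1365 × 0.8694 × 0.8295 = 984.39 W/m².

984 W/m²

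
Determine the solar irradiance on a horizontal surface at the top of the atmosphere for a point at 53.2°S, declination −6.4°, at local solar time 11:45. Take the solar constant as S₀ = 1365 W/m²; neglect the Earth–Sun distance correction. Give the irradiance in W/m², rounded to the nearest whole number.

Hour angle H = 15° × (11.75 − 12) = -3.75°.
With φ = -53.2°, δ = -6.4°, H = -3.75°: sin φ sin δ = 0.0893, cos φ cos δ cos H = 0.5940, so cos θ_z = 0.6833.
Top-of-atmosphere irradiance = S₀ cos θ_z = 1365 × 0.6833 = 932.70 W/m².

933 W/m²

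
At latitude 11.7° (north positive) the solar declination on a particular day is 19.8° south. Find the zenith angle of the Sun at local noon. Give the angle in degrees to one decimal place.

31.5°

At local solar noon the hour angle is zero, so the zenith angle is |φ − δ| = |11.7° − (-19.8°)| = 31.5°.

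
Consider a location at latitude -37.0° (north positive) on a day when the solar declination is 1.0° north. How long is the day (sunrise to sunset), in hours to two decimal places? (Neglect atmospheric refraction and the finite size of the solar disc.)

11.90 hours

cos H_s = −tan(-37.0°) · tan(1.0°) = 0.0132, so H_s = arccos(0.0132) = 89.24°.
Day length = 2 H_s / 15° h⁻¹ = 178.48° / 15 = 11.899 h.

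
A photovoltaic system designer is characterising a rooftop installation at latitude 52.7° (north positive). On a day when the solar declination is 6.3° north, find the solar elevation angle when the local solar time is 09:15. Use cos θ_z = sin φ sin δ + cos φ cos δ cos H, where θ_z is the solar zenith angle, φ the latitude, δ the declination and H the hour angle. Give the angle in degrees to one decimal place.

Hour angle H = 15° × (9.25 − 12) = -41.25°.
cos θ_z = sin(52.7°) sin(6.3°) + cos(52.7°) cos(6.3°) cos(-41.25°) = 0.0873 + 0.4529 = 0.5402.
θ_z = arccos(0.5402) = 57.30°, so the elevation is 90° − 57.30° = 32.70°.

32.7°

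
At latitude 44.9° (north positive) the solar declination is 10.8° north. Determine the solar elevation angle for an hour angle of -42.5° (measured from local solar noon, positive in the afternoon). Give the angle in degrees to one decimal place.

40.2°

With φ = 44.9°, δ = 10.8°, H = -42.50°: sin φ sin δ = 0.1323, cos φ cos δ cos H = 0.5130, so cos θ_z = 0.6453.
θ_z = arccos(0.6453) = 49.81°, so the elevation is 90° − 49.81° = 40.19°.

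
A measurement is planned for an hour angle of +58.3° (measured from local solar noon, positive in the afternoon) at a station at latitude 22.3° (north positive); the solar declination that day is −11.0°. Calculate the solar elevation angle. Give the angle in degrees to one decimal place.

23.9°

cos θ_z = sin φ sin δ + cos φ cos δ cos H = (0.3795)(-0.1908) + (0.9252)(0.9816)(0.5255) = 0.4048.
θ_z = arccos(0.4048) = 66.12°, so the elevation is 90° − 66.12° = 23.88°.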